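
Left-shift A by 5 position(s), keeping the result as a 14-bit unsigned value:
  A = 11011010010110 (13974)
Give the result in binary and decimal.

Shift left by 5: drop the top 5 bit(s), append 5 zero(s) on the right.
  11011010010110  ->  discard [11011], keep [010010110], append 00000
= 01001011000000

Answer: 01001011000000 (4800)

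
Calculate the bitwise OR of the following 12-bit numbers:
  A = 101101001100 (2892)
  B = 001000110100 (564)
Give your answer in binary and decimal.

Apply | to each column (1 where either bit is 1):
  101101001100
| 001000110100
--------------
  101101111100

Answer: 101101111100 (2940)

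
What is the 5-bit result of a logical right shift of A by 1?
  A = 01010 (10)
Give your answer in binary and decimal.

Logical shift right by 1: drop the bottom 1 bit(s), prepend 1 zero(s) on the left.
  01010  ->  keep [0101], discard [0], prepend 0
= 00101

Answer: 00101 (5)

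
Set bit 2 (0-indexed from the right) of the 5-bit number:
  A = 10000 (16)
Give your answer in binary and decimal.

Mask = 1 << 2 = 00100
Bit 2 of A is 0, so OR-ing with the mask flips it to 1.
  10000
| 00100
-------
  10100

Answer: 10100 (20)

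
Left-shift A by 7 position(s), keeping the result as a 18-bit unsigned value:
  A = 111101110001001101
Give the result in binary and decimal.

Shift left by 7: drop the top 7 bit(s), append 7 zero(s) on the right.
  111101110001001101  ->  discard [1111011], keep [10001001101], append 0000000
= 100010011010000000

Answer: 100010011010000000 (140928)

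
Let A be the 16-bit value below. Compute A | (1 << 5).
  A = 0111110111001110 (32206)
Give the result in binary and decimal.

Mask = 1 << 5 = 0000000000100000
Bit 5 of A is 0, so OR-ing with the mask flips it to 1.
  0111110111001110
| 0000000000100000
------------------
  0111110111101110

Answer: 0111110111101110 (32238)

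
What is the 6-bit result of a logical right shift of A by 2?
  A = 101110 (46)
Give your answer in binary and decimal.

Logical shift right by 2: drop the bottom 2 bit(s), prepend 2 zero(s) on the left.
  101110  ->  keep [1011], discard [10], prepend 00
= 001011

Answer: 001011 (11)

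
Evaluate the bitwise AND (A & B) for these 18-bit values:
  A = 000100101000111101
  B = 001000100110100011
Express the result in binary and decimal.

Apply & to each column (1 only where both bits are 1):
  000100101000111101
& 001000100110100011
--------------------
  000000100000100001

Answer: 000000100000100001 (2081)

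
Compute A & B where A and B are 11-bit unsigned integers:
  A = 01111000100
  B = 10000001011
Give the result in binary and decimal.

Apply & to each column (1 only where both bits are 1):
  01111000100
& 10000001011
-------------
  00000000000

Answer: 00000000000 (0)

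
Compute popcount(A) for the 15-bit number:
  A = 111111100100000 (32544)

111111100100000
1-bits at positions (from bit 0 = LSB): 5, 8, 9, 10, 11, 12, 13, 14
Count = 8

Answer: 8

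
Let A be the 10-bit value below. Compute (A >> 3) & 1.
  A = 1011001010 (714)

Bit 3 is the 4th from the right.
  1011001010
        ^
That bit is 1.

Answer: 1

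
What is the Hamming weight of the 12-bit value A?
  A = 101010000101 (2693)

101010000101
1-bits at positions (from bit 0 = LSB): 0, 2, 7, 9, 11
Count = 5

Answer: 5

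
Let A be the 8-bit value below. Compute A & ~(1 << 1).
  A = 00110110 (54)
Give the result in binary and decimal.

Mask = ~(1 << 1) = 11111101
Bit 1 of A is 1, so AND-ing with the mask clears it to 0.
  00110110
& 11111101
----------
  00110100

Answer: 00110100 (52)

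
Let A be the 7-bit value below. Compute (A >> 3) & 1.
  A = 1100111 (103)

Bit 3 is the 4th from the right.
  1100111
     ^
That bit is 0.

Answer: 0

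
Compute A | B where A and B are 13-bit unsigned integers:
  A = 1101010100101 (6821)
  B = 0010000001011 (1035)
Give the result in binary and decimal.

Apply | to each column (1 where either bit is 1):
  1101010100101
| 0010000001011
---------------
  1111010101111

Answer: 1111010101111 (7855)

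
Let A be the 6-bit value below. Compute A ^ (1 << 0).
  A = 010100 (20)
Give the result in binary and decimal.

Mask = 1 << 0 = 000001
Bit 0 of A is 0; XOR with the mask flips it to 1.
  010100
^ 000001
--------
  010101

Answer: 010101 (21)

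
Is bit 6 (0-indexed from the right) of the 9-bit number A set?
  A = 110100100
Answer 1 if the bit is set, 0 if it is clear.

Bit 6 is the 7th from the right.
  110100100
    ^
That bit is 0.

Answer: 0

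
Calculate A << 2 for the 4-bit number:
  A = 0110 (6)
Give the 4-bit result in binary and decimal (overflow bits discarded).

Shift left by 2: drop the top 2 bit(s), append 2 zero(s) on the right.
  0110  ->  discard [01], keep [10], append 00
= 1000

Answer: 1000 (8)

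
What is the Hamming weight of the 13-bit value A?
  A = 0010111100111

0010111100111
1-bits at positions (from bit 0 = LSB): 0, 1, 2, 5, 6, 7, 8, 10
Count = 8

Answer: 8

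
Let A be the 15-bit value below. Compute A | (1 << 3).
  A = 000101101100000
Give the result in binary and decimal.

Mask = 1 << 3 = 000000000001000
Bit 3 of A is 0, so OR-ing with the mask flips it to 1.
  000101101100000
| 000000000001000
-----------------
  000101101101000

Answer: 000101101101000 (2920)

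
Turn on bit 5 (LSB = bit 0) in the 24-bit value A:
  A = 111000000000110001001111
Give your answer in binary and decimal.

Mask = 1 << 5 = 000000000000000000100000
Bit 5 of A is 0, so OR-ing with the mask flips it to 1.
  111000000000110001001111
| 000000000000000000100000
--------------------------
  111000000000110001101111

Answer: 111000000000110001101111 (14683247)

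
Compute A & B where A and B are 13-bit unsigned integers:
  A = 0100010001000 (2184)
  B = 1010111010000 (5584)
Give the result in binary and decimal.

Apply & to each column (1 only where both bits are 1):
  0100010001000
& 1010111010000
---------------
  0000010000000

Answer: 0000010000000 (128)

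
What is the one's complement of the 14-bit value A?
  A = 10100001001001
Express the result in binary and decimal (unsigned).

Flip each bit (0->1, 1->0):
  10100001001001
  01011110110110

Answer: 01011110110110 (6070)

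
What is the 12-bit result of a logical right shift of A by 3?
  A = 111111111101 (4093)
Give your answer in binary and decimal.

Logical shift right by 3: drop the bottom 3 bit(s), prepend 3 zero(s) on the left.
  111111111101  ->  keep [111111111], discard [101], prepend 000
= 000111111111

Answer: 000111111111 (511)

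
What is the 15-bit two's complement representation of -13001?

1. Binary of +13001:  011001011001001
2. Invert bits:     100110100110110
3. Add 1:           100110100110111

Answer: 100110100110111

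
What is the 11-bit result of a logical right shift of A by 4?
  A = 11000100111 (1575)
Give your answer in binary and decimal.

Logical shift right by 4: drop the bottom 4 bit(s), prepend 4 zero(s) on the left.
  11000100111  ->  keep [1100010], discard [0111], prepend 0000
= 00001100010

Answer: 00001100010 (98)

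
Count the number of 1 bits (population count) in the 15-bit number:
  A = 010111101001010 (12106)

010111101001010
1-bits at positions (from bit 0 = LSB): 1, 3, 6, 8, 9, 10, 11, 13
Count = 8

Answer: 8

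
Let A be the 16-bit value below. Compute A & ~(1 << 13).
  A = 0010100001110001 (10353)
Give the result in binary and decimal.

Mask = ~(1 << 13) = 1101111111111111
Bit 13 of A is 1, so AND-ing with the mask clears it to 0.
  0010100001110001
& 1101111111111111
------------------
  0000100001110001

Answer: 0000100001110001 (2161)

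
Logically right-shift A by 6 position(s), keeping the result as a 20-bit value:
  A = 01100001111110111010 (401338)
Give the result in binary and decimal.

Logical shift right by 6: drop the bottom 6 bit(s), prepend 6 zero(s) on the left.
  01100001111110111010  ->  keep [01100001111110], discard [111010], prepend 000000
= 00000001100001111110

Answer: 00000001100001111110 (6270)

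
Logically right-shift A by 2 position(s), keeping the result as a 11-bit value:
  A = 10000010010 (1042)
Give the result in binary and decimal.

Logical shift right by 2: drop the bottom 2 bit(s), prepend 2 zero(s) on the left.
  10000010010  ->  keep [100000100], discard [10], prepend 00
= 00100000100

Answer: 00100000100 (260)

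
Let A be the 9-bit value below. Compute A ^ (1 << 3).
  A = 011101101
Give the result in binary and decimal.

Mask = 1 << 3 = 000001000
Bit 3 of A is 1; XOR with the mask flips it to 0.
  011101101
^ 000001000
-----------
  011100101

Answer: 011100101 (229)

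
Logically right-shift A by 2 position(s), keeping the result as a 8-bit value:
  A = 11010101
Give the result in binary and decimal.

Logical shift right by 2: drop the bottom 2 bit(s), prepend 2 zero(s) on the left.
  11010101  ->  keep [110101], discard [01], prepend 00
= 00110101

Answer: 00110101 (53)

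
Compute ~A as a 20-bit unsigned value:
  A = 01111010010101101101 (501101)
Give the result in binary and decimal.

Flip each bit (0->1, 1->0):
  01111010010101101101
  10000101101010010010

Answer: 10000101101010010010 (547474)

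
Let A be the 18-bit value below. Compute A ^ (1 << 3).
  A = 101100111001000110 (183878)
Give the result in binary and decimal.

Mask = 1 << 3 = 000000000000001000
Bit 3 of A is 0; XOR with the mask flips it to 1.
  101100111001000110
^ 000000000000001000
--------------------
  101100111001001110

Answer: 101100111001001110 (183886)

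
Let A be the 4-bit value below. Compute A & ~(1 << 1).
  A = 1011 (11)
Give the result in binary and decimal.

Mask = ~(1 << 1) = 1101
Bit 1 of A is 1, so AND-ing with the mask clears it to 0.
  1011
& 1101
------
  1001

Answer: 1001 (9)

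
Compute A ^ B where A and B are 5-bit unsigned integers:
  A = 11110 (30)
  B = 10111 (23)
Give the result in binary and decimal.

Apply ^ to each column (1 where bits differ):
  11110
^ 10111
-------
  01001

Answer: 01001 (9)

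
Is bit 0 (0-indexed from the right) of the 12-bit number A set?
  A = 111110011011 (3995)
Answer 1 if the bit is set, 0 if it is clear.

Bit 0 is the 1st from the right.
  111110011011
             ^
That bit is 1.

Answer: 1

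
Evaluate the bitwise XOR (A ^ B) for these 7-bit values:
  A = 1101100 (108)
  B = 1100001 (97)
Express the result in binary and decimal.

Apply ^ to each column (1 where bits differ):
  1101100
^ 1100001
---------
  0001101

Answer: 0001101 (13)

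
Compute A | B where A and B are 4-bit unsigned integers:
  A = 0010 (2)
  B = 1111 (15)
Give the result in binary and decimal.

Apply | to each column (1 where either bit is 1):
  0010
| 1111
------
  1111

Answer: 1111 (15)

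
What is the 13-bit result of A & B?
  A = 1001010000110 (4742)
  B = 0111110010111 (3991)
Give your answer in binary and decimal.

Apply & to each column (1 only where both bits are 1):
  1001010000110
& 0111110010111
---------------
  0001010000110

Answer: 0001010000110 (646)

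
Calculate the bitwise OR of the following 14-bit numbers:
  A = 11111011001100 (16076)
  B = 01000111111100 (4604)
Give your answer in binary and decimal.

Apply | to each column (1 where either bit is 1):
  11111011001100
| 01000111111100
----------------
  11111111111100

Answer: 11111111111100 (16380)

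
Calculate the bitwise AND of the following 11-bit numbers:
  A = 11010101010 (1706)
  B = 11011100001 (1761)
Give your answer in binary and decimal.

Apply & to each column (1 only where both bits are 1):
  11010101010
& 11011100001
-------------
  11010100000

Answer: 11010100000 (1696)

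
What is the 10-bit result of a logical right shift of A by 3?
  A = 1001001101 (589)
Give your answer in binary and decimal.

Logical shift right by 3: drop the bottom 3 bit(s), prepend 3 zero(s) on the left.
  1001001101  ->  keep [1001001], discard [101], prepend 000
= 0001001001

Answer: 0001001001 (73)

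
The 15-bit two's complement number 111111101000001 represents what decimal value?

MSB is 1, so the value is negative. Find the magnitude:
1. Invert bits:  000000010111110
2. Add 1:        000000010111111  = 191
3. Apply sign:   -191

Answer: -191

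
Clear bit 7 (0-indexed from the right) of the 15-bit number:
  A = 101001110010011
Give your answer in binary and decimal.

Mask = ~(1 << 7) = 111111101111111
Bit 7 of A is 1, so AND-ing with the mask clears it to 0.
  101001110010011
& 111111101111111
-----------------
  101001100010011

Answer: 101001100010011 (21267)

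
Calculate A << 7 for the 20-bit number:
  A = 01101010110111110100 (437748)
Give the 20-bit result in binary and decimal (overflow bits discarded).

Shift left by 7: drop the top 7 bit(s), append 7 zero(s) on the right.
  01101010110111110100  ->  discard [0110101], keep [0110111110100], append 0000000
= 01101111101000000000

Answer: 01101111101000000000 (457216)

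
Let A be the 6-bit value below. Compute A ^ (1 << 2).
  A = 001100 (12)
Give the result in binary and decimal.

Mask = 1 << 2 = 000100
Bit 2 of A is 1; XOR with the mask flips it to 0.
  001100
^ 000100
--------
  001000

Answer: 001000 (8)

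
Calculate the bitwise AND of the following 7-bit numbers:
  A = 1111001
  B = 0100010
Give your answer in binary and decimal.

Apply & to each column (1 only where both bits are 1):
  1111001
& 0100010
---------
  0100000

Answer: 0100000 (32)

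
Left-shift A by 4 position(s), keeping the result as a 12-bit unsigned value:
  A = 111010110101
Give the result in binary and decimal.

Shift left by 4: drop the top 4 bit(s), append 4 zero(s) on the right.
  111010110101  ->  discard [1110], keep [10110101], append 0000
= 101101010000

Answer: 101101010000 (2896)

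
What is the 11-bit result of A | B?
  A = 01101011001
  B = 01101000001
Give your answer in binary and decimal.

Apply | to each column (1 where either bit is 1):
  01101011001
| 01101000001
-------------
  01101011001

Answer: 01101011001 (857)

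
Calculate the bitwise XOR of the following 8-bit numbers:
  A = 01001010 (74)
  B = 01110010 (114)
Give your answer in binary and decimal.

Apply ^ to each column (1 where bits differ):
  01001010
^ 01110010
----------
  00111000

Answer: 00111000 (56)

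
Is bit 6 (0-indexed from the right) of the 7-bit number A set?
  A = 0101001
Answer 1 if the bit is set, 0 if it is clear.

Bit 6 is the 7th from the right.
  0101001
  ^
That bit is 0.

Answer: 0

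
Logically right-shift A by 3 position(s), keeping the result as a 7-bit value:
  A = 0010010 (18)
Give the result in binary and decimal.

Logical shift right by 3: drop the bottom 3 bit(s), prepend 3 zero(s) on the left.
  0010010  ->  keep [0010], discard [010], prepend 000
= 0000010

Answer: 0000010 (2)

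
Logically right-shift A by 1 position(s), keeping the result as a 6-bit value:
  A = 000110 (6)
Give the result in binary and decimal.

Logical shift right by 1: drop the bottom 1 bit(s), prepend 1 zero(s) on the left.
  000110  ->  keep [00011], discard [0], prepend 0
= 000011

Answer: 000011 (3)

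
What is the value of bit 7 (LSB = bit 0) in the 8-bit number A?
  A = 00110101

Bit 7 is the 8th from the right.
  00110101
  ^
That bit is 0.

Answer: 0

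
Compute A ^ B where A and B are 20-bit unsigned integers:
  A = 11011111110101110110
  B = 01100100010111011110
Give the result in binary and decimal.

Apply ^ to each column (1 where bits differ):
  11011111110101110110
^ 01100100010111011110
----------------------
  10111011100010101000

Answer: 10111011100010101000 (768168)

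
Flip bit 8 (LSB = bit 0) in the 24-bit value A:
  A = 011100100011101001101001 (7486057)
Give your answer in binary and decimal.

Mask = 1 << 8 = 000000000000000100000000
Bit 8 of A is 0; XOR with the mask flips it to 1.
  011100100011101001101001
^ 000000000000000100000000
--------------------------
  011100100011101101101001

Answer: 011100100011101101101001 (7486313)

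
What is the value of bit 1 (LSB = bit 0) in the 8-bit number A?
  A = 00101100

Bit 1 is the 2nd from the right.
  00101100
        ^
That bit is 0.

Answer: 0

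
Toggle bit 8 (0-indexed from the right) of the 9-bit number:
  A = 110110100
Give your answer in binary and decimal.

Mask = 1 << 8 = 100000000
Bit 8 of A is 1; XOR with the mask flips it to 0.
  110110100
^ 100000000
-----------
  010110100

Answer: 010110100 (180)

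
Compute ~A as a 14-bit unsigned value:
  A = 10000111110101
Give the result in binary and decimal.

Flip each bit (0->1, 1->0):
  10000111110101
  01111000001010

Answer: 01111000001010 (7690)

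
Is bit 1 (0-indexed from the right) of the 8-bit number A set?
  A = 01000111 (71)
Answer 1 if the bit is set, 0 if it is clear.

Bit 1 is the 2nd from the right.
  01000111
        ^
That bit is 1.

Answer: 1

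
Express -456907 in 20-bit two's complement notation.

1. Binary of +456907:  01101111100011001011
2. Invert bits:     10010000011100110100
3. Add 1:           10010000011100110101

Answer: 10010000011100110101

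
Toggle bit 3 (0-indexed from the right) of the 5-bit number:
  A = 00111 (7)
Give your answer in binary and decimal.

Mask = 1 << 3 = 01000
Bit 3 of A is 0; XOR with the mask flips it to 1.
  00111
^ 01000
-------
  01111

Answer: 01111 (15)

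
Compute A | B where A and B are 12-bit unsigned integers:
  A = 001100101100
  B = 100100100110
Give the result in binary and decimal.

Apply | to each column (1 where either bit is 1):
  001100101100
| 100100100110
--------------
  101100101110

Answer: 101100101110 (2862)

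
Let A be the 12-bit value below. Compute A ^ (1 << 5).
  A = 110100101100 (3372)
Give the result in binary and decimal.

Mask = 1 << 5 = 000000100000
Bit 5 of A is 1; XOR with the mask flips it to 0.
  110100101100
^ 000000100000
--------------
  110100001100

Answer: 110100001100 (3340)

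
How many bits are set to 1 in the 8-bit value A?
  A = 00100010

00100010
1-bits at positions (from bit 0 = LSB): 1, 5
Count = 2

Answer: 2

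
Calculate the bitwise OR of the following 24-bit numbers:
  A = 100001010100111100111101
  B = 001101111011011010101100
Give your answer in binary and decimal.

Apply | to each column (1 where either bit is 1):
  100001010100111100111101
| 001101111011011010101100
--------------------------
  101101111111111110111101

Answer: 101101111111111110111101 (12058557)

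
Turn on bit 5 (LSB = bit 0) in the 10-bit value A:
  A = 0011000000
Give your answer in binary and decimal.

Mask = 1 << 5 = 0000100000
Bit 5 of A is 0, so OR-ing with the mask flips it to 1.
  0011000000
| 0000100000
------------
  0011100000

Answer: 0011100000 (224)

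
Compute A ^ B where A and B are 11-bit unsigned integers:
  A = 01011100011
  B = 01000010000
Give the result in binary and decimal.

Apply ^ to each column (1 where bits differ):
  01011100011
^ 01000010000
-------------
  00011110011

Answer: 00011110011 (243)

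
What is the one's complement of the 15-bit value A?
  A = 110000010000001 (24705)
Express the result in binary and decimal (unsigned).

Flip each bit (0->1, 1->0):
  110000010000001
  001111101111110

Answer: 001111101111110 (8062)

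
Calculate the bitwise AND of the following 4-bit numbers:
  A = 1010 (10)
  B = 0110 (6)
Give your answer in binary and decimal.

Apply & to each column (1 only where both bits are 1):
  1010
& 0110
------
  0010

Answer: 0010 (2)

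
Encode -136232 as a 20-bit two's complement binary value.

1. Binary of +136232:  00100001010000101000
2. Invert bits:     11011110101111010111
3. Add 1:           11011110101111011000

Answer: 11011110101111011000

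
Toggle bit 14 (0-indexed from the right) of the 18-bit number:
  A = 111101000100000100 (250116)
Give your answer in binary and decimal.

Mask = 1 << 14 = 000100000000000000
Bit 14 of A is 1; XOR with the mask flips it to 0.
  111101000100000100
^ 000100000000000000
--------------------
  111001000100000100

Answer: 111001000100000100 (233732)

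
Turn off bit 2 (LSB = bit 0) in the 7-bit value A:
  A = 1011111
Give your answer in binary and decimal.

Mask = ~(1 << 2) = 1111011
Bit 2 of A is 1, so AND-ing with the mask clears it to 0.
  1011111
& 1111011
---------
  1011011

Answer: 1011011 (91)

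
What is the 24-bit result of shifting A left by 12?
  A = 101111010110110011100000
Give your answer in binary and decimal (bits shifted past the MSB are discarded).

Shift left by 12: drop the top 12 bit(s), append 12 zero(s) on the right.
  101111010110110011100000  ->  discard [101111010110], keep [110011100000], append 000000000000
= 110011100000000000000000

Answer: 110011100000000000000000 (13500416)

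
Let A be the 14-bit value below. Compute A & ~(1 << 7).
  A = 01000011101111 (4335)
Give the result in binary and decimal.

Mask = ~(1 << 7) = 11111101111111
Bit 7 of A is 1, so AND-ing with the mask clears it to 0.
  01000011101111
& 11111101111111
----------------
  01000001101111

Answer: 01000001101111 (4207)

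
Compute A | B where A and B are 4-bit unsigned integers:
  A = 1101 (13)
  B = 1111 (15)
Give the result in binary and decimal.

Apply | to each column (1 where either bit is 1):
  1101
| 1111
------
  1111

Answer: 1111 (15)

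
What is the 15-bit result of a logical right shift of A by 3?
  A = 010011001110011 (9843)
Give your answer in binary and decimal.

Logical shift right by 3: drop the bottom 3 bit(s), prepend 3 zero(s) on the left.
  010011001110011  ->  keep [010011001110], discard [011], prepend 000
= 000010011001110

Answer: 000010011001110 (1230)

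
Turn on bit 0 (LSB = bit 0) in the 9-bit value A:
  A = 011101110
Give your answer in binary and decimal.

Mask = 1 << 0 = 000000001
Bit 0 of A is 0, so OR-ing with the mask flips it to 1.
  011101110
| 000000001
-----------
  011101111

Answer: 011101111 (239)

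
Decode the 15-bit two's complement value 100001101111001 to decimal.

MSB is 1, so the value is negative. Find the magnitude:
1. Invert bits:  011110010000110
2. Add 1:        011110010000111  = 15495
3. Apply sign:   -15495

Answer: -15495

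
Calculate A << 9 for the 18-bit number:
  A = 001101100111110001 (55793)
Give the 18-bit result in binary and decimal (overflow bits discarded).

Shift left by 9: drop the top 9 bit(s), append 9 zero(s) on the right.
  001101100111110001  ->  discard [001101100], keep [111110001], append 000000000
= 111110001000000000

Answer: 111110001000000000 (254464)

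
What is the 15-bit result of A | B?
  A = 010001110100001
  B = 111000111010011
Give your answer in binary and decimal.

Apply | to each column (1 where either bit is 1):
  010001110100001
| 111000111010011
-----------------
  111001111110011

Answer: 111001111110011 (29683)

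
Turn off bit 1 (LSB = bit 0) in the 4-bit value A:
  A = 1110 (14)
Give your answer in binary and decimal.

Mask = ~(1 << 1) = 1101
Bit 1 of A is 1, so AND-ing with the mask clears it to 0.
  1110
& 1101
------
  1100

Answer: 1100 (12)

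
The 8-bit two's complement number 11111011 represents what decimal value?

MSB is 1, so the value is negative. Find the magnitude:
1. Invert bits:  00000100
2. Add 1:        00000101  = 5
3. Apply sign:   -5

Answer: -5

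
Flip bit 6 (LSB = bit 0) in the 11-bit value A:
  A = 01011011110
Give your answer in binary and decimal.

Mask = 1 << 6 = 00001000000
Bit 6 of A is 1; XOR with the mask flips it to 0.
  01011011110
^ 00001000000
-------------
  01010011110

Answer: 01010011110 (670)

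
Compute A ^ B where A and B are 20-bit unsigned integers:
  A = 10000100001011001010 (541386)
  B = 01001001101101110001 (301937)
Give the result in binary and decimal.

Apply ^ to each column (1 where bits differ):
  10000100001011001010
^ 01001001101101110001
----------------------
  11001101100110111011

Answer: 11001101100110111011 (842171)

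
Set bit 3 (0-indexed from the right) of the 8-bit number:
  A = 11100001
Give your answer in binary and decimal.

Mask = 1 << 3 = 00001000
Bit 3 of A is 0, so OR-ing with the mask flips it to 1.
  11100001
| 00001000
----------
  11101001

Answer: 11101001 (233)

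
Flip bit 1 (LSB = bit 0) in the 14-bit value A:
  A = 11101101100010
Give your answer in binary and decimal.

Mask = 1 << 1 = 00000000000010
Bit 1 of A is 1; XOR with the mask flips it to 0.
  11101101100010
^ 00000000000010
----------------
  11101101100000

Answer: 11101101100000 (15200)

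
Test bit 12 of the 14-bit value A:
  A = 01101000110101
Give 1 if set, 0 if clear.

Bit 12 is the 13th from the right.
  01101000110101
   ^
That bit is 1.

Answer: 1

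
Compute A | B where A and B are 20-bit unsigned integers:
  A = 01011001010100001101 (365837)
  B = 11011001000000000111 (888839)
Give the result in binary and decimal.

Apply | to each column (1 where either bit is 1):
  01011001010100001101
| 11011001000000000111
----------------------
  11011001010100001111

Answer: 11011001010100001111 (890127)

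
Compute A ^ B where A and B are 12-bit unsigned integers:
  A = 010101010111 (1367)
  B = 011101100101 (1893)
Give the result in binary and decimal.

Apply ^ to each column (1 where bits differ):
  010101010111
^ 011101100101
--------------
  001000110010

Answer: 001000110010 (562)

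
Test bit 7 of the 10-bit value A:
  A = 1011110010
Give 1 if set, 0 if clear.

Bit 7 is the 8th from the right.
  1011110010
    ^
That bit is 1.

Answer: 1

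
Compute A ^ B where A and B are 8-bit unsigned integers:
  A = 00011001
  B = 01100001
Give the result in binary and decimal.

Apply ^ to each column (1 where bits differ):
  00011001
^ 01100001
----------
  01111000

Answer: 01111000 (120)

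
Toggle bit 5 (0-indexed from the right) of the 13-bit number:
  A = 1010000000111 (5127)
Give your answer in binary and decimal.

Mask = 1 << 5 = 0000000100000
Bit 5 of A is 0; XOR with the mask flips it to 1.
  1010000000111
^ 0000000100000
---------------
  1010000100111

Answer: 1010000100111 (5159)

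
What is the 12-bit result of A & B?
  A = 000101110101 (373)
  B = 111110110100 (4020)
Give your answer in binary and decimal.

Apply & to each column (1 only where both bits are 1):
  000101110101
& 111110110100
--------------
  000100110100

Answer: 000100110100 (308)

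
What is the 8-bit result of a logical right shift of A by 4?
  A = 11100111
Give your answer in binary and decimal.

Logical shift right by 4: drop the bottom 4 bit(s), prepend 4 zero(s) on the left.
  11100111  ->  keep [1110], discard [0111], prepend 0000
= 00001110

Answer: 00001110 (14)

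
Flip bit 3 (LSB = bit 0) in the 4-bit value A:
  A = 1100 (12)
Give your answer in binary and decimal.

Mask = 1 << 3 = 1000
Bit 3 of A is 1; XOR with the mask flips it to 0.
  1100
^ 1000
------
  0100

Answer: 0100 (4)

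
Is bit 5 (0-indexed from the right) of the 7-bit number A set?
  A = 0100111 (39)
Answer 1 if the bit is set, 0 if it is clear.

Bit 5 is the 6th from the right.
  0100111
   ^
That bit is 1.

Answer: 1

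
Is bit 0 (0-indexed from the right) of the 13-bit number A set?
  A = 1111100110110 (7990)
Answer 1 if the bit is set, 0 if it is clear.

Bit 0 is the 1st from the right.
  1111100110110
              ^
That bit is 0.

Answer: 0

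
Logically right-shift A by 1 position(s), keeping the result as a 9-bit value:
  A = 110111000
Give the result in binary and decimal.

Logical shift right by 1: drop the bottom 1 bit(s), prepend 1 zero(s) on the left.
  110111000  ->  keep [11011100], discard [0], prepend 0
= 011011100

Answer: 011011100 (220)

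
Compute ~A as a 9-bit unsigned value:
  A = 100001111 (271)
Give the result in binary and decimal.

Flip each bit (0->1, 1->0):
  100001111
  011110000

Answer: 011110000 (240)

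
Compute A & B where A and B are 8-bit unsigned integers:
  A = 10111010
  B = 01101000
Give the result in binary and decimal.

Apply & to each column (1 only where both bits are 1):
  10111010
& 01101000
----------
  00101000

Answer: 00101000 (40)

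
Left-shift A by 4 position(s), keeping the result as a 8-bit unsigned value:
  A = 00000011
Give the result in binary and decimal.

Shift left by 4: drop the top 4 bit(s), append 4 zero(s) on the right.
  00000011  ->  discard [0000], keep [0011], append 0000
= 00110000

Answer: 00110000 (48)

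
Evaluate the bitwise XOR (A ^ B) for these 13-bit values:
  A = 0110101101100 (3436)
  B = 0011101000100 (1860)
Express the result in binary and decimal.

Apply ^ to each column (1 where bits differ):
  0110101101100
^ 0011101000100
---------------
  0101000101000

Answer: 0101000101000 (2600)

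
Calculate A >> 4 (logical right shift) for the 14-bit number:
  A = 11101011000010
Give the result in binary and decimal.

Logical shift right by 4: drop the bottom 4 bit(s), prepend 4 zero(s) on the left.
  11101011000010  ->  keep [1110101100], discard [0010], prepend 0000
= 00001110101100

Answer: 00001110101100 (940)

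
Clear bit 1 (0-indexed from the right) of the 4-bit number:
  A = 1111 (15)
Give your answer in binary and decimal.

Mask = ~(1 << 1) = 1101
Bit 1 of A is 1, so AND-ing with the mask clears it to 0.
  1111
& 1101
------
  1101

Answer: 1101 (13)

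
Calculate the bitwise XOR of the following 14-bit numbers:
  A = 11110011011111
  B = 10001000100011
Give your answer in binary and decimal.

Apply ^ to each column (1 where bits differ):
  11110011011111
^ 10001000100011
----------------
  01111011111100

Answer: 01111011111100 (7932)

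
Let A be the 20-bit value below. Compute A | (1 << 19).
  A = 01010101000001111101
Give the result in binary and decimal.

Mask = 1 << 19 = 10000000000000000000
Bit 19 of A is 0, so OR-ing with the mask flips it to 1.
  01010101000001111101
| 10000000000000000000
----------------------
  11010101000001111101

Answer: 11010101000001111101 (872573)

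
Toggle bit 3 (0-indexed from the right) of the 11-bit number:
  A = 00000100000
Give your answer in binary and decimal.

Mask = 1 << 3 = 00000001000
Bit 3 of A is 0; XOR with the mask flips it to 1.
  00000100000
^ 00000001000
-------------
  00000101000

Answer: 00000101000 (40)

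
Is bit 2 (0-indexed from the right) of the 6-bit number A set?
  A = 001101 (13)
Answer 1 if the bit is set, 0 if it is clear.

Bit 2 is the 3rd from the right.
  001101
     ^
That bit is 1.

Answer: 1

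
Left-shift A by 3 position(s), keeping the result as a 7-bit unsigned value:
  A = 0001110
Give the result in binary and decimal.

Shift left by 3: drop the top 3 bit(s), append 3 zero(s) on the right.
  0001110  ->  discard [000], keep [1110], append 000
= 1110000

Answer: 1110000 (112)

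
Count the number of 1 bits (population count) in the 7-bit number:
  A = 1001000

1001000
1-bits at positions (from bit 0 = LSB): 3, 6
Count = 2

Answer: 2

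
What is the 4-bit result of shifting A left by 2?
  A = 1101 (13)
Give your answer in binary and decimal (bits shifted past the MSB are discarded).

Shift left by 2: drop the top 2 bit(s), append 2 zero(s) on the right.
  1101  ->  discard [11], keep [01], append 00
= 0100

Answer: 0100 (4)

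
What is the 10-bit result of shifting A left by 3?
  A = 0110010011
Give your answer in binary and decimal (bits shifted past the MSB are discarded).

Shift left by 3: drop the top 3 bit(s), append 3 zero(s) on the right.
  0110010011  ->  discard [011], keep [0010011], append 000
= 0010011000

Answer: 0010011000 (152)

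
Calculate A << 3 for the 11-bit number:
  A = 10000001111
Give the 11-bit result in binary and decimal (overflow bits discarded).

Shift left by 3: drop the top 3 bit(s), append 3 zero(s) on the right.
  10000001111  ->  discard [100], keep [00001111], append 000
= 00001111000

Answer: 00001111000 (120)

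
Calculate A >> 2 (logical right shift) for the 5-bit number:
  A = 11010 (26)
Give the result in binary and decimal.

Logical shift right by 2: drop the bottom 2 bit(s), prepend 2 zero(s) on the left.
  11010  ->  keep [110], discard [10], prepend 00
= 00110

Answer: 00110 (6)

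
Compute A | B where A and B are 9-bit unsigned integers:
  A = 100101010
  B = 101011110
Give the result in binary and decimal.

Apply | to each column (1 where either bit is 1):
  100101010
| 101011110
-----------
  101111110

Answer: 101111110 (382)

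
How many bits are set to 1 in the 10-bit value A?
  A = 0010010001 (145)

0010010001
1-bits at positions (from bit 0 = LSB): 0, 4, 7
Count = 3

Answer: 3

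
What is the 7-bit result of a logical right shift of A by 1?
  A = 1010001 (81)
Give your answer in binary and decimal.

Logical shift right by 1: drop the bottom 1 bit(s), prepend 1 zero(s) on the left.
  1010001  ->  keep [101000], discard [1], prepend 0
= 0101000

Answer: 0101000 (40)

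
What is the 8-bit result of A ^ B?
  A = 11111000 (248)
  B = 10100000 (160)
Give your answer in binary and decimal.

Apply ^ to each column (1 where bits differ):
  11111000
^ 10100000
----------
  01011000

Answer: 01011000 (88)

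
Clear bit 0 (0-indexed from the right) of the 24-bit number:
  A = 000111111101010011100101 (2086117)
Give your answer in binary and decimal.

Mask = ~(1 << 0) = 111111111111111111111110
Bit 0 of A is 1, so AND-ing with the mask clears it to 0.
  000111111101010011100101
& 111111111111111111111110
--------------------------
  000111111101010011100100

Answer: 000111111101010011100100 (2086116)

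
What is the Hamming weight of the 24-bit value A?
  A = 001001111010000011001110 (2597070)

001001111010000011001110
1-bits at positions (from bit 0 = LSB): 1, 2, 3, 6, 7, 13, 15, 16, 17, 18, 21
Count = 11

Answer: 11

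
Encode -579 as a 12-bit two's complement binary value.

1. Binary of +579:  001001000011
2. Invert bits:     110110111100
3. Add 1:           110110111101

Answer: 110110111101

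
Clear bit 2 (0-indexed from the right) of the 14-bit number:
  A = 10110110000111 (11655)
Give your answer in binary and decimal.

Mask = ~(1 << 2) = 11111111111011
Bit 2 of A is 1, so AND-ing with the mask clears it to 0.
  10110110000111
& 11111111111011
----------------
  10110110000011

Answer: 10110110000011 (11651)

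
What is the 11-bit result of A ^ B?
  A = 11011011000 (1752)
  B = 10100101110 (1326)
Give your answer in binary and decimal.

Apply ^ to each column (1 where bits differ):
  11011011000
^ 10100101110
-------------
  01111110110

Answer: 01111110110 (1014)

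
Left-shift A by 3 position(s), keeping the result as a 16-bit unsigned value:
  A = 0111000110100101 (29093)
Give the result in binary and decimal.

Shift left by 3: drop the top 3 bit(s), append 3 zero(s) on the right.
  0111000110100101  ->  discard [011], keep [1000110100101], append 000
= 1000110100101000

Answer: 1000110100101000 (36136)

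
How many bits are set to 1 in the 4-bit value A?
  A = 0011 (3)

0011
1-bits at positions (from bit 0 = LSB): 0, 1
Count = 2

Answer: 2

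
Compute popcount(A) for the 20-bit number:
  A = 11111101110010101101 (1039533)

11111101110010101101
1-bits at positions (from bit 0 = LSB): 0, 2, 3, 5, 7, 10, 11, 12, 14, 15, 16, 17, 18, 19
Count = 14

Answer: 14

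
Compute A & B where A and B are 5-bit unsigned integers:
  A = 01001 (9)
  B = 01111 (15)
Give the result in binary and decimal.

Apply & to each column (1 only where both bits are 1):
  01001
& 01111
-------
  01001

Answer: 01001 (9)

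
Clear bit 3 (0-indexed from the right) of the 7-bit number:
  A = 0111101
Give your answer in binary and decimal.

Mask = ~(1 << 3) = 1110111
Bit 3 of A is 1, so AND-ing with the mask clears it to 0.
  0111101
& 1110111
---------
  0110101

Answer: 0110101 (53)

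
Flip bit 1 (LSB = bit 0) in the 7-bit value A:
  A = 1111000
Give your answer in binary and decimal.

Mask = 1 << 1 = 0000010
Bit 1 of A is 0; XOR with the mask flips it to 1.
  1111000
^ 0000010
---------
  1111010

Answer: 1111010 (122)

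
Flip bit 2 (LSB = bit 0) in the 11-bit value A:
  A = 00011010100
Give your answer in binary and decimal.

Mask = 1 << 2 = 00000000100
Bit 2 of A is 1; XOR with the mask flips it to 0.
  00011010100
^ 00000000100
-------------
  00011010000

Answer: 00011010000 (208)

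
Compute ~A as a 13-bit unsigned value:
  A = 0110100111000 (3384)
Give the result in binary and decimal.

Flip each bit (0->1, 1->0):
  0110100111000
  1001011000111

Answer: 1001011000111 (4807)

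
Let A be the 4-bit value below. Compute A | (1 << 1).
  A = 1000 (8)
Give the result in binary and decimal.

Mask = 1 << 1 = 0010
Bit 1 of A is 0, so OR-ing with the mask flips it to 1.
  1000
| 0010
------
  1010

Answer: 1010 (10)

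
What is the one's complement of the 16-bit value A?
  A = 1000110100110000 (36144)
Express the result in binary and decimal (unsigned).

Flip each bit (0->1, 1->0):
  1000110100110000
  0111001011001111

Answer: 0111001011001111 (29391)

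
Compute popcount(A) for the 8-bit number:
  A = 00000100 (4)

00000100
1-bits at positions (from bit 0 = LSB): 2
Count = 1

Answer: 1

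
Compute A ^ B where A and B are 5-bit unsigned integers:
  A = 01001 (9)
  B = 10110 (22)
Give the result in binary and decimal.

Apply ^ to each column (1 where bits differ):
  01001
^ 10110
-------
  11111

Answer: 11111 (31)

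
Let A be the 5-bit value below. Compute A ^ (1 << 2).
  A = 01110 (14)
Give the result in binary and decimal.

Mask = 1 << 2 = 00100
Bit 2 of A is 1; XOR with the mask flips it to 0.
  01110
^ 00100
-------
  01010

Answer: 01010 (10)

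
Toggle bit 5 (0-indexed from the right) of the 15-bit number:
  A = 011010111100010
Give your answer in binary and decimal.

Mask = 1 << 5 = 000000000100000
Bit 5 of A is 1; XOR with the mask flips it to 0.
  011010111100010
^ 000000000100000
-----------------
  011010111000010

Answer: 011010111000010 (13762)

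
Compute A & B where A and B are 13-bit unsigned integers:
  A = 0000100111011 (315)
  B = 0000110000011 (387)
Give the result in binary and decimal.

Apply & to each column (1 only where both bits are 1):
  0000100111011
& 0000110000011
---------------
  0000100000011

Answer: 0000100000011 (259)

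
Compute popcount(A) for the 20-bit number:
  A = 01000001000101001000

01000001000101001000
1-bits at positions (from bit 0 = LSB): 3, 6, 8, 12, 18
Count = 5

Answer: 5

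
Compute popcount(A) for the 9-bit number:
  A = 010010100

010010100
1-bits at positions (from bit 0 = LSB): 2, 4, 7
Count = 3

Answer: 3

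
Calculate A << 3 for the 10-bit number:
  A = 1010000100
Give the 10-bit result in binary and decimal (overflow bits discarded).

Shift left by 3: drop the top 3 bit(s), append 3 zero(s) on the right.
  1010000100  ->  discard [101], keep [0000100], append 000
= 0000100000

Answer: 0000100000 (32)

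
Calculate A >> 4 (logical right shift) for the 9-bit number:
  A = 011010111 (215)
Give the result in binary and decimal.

Logical shift right by 4: drop the bottom 4 bit(s), prepend 4 zero(s) on the left.
  011010111  ->  keep [01101], discard [0111], prepend 0000
= 000001101

Answer: 000001101 (13)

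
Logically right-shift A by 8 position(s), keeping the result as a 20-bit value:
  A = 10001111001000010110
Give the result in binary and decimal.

Logical shift right by 8: drop the bottom 8 bit(s), prepend 8 zero(s) on the left.
  10001111001000010110  ->  keep [100011110010], discard [00010110], prepend 00000000
= 00000000100011110010

Answer: 00000000100011110010 (2290)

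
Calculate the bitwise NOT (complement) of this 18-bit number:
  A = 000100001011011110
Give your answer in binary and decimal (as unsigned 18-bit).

Flip each bit (0->1, 1->0):
  000100001011011110
  111011110100100001

Answer: 111011110100100001 (245025)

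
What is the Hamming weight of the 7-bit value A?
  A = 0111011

0111011
1-bits at positions (from bit 0 = LSB): 0, 1, 3, 4, 5
Count = 5

Answer: 5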